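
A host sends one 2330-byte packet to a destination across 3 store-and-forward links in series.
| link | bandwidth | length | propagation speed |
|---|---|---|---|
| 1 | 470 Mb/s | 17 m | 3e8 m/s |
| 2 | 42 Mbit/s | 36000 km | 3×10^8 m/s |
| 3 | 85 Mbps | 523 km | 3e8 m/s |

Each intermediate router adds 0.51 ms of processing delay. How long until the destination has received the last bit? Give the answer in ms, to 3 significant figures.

L = 2330 × 8 = 18640 bits.
Transmission delays (L/R per hop): 0.0396596, 0.44381, 0.219294 ms; sum = 0.702763 ms.
Propagation delays (d/s per hop): 5.66667e-05, 120, 1.74333 ms; sum = 121.743 ms.
Processing at 2 router(s): 2 × 0.51 ms = 1.02 ms.
End-to-end = 123 ms.

123 ms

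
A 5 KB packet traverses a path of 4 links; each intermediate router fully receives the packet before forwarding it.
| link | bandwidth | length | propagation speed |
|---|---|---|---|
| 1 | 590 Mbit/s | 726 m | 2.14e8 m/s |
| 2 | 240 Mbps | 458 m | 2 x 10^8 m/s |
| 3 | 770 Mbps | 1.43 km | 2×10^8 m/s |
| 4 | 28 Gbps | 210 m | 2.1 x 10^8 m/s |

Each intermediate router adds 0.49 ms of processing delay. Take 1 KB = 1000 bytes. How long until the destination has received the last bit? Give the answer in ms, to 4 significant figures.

L = 40000 bits.
Transmission delays (L/R per hop): 0.0677966, 0.166667, 0.0519481, 0.00142857 ms; sum = 0.28784 ms.
Propagation delays (d/s per hop): 0.00339252, 0.00229, 0.00715, 0.001 ms; sum = 0.0138325 ms.
Processing at 3 router(s): 3 × 0.49 ms = 1.47 ms.
End-to-end = 1.772 ms.

1.772 ms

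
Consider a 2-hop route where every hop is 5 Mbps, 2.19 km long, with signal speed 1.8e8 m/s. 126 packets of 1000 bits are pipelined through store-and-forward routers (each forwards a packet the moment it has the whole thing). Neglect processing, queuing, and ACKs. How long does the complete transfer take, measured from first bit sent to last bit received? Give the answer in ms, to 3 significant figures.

25.4 ms

Per-hop transmission t_tx = L/R = 1000/5000000 = 0.2 ms.
Per-hop propagation t_prop = 2190/180000000 = 0.0121667 ms.
Pipeline fill: first packet needs 2·t_tx to clear all hops; remaining 125 packets each add one t_tx.
Total = (2+126-1)·t_tx + 2·t_prop = 127·0.2 + 2·0.0121667 = 25.4 ms.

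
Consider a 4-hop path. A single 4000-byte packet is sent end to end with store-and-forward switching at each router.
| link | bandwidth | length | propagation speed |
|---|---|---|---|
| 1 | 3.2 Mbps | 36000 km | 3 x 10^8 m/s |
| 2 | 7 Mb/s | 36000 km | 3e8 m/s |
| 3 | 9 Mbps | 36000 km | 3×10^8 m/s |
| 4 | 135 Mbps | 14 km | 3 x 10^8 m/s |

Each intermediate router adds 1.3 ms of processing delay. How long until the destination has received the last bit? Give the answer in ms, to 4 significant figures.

L = 4000 × 8 = 32000 bits.
Transmission delays (L/R per hop): 10, 4.57143, 3.55556, 0.237037 ms; sum = 18.364 ms.
Propagation delays (d/s per hop): 120, 120, 120, 0.0466667 ms; sum = 360.047 ms.
Processing at 3 router(s): 3 × 1.3 ms = 3.9 ms.
End-to-end = 382.3 ms.

382.3 ms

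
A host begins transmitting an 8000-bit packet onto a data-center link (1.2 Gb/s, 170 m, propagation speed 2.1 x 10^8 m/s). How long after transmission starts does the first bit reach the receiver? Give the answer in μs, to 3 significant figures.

0.810 μs

First bit experiences only propagation delay: d/s = 170/210000000 = 0.810 μs.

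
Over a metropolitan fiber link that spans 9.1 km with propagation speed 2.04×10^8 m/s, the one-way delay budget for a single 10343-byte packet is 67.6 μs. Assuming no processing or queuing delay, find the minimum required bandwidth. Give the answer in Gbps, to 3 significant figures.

L = 82744 bits.
Propagation delay = 9100 / 204000000 = 44.6078 μs.
Transmission budget = 67.6 − 44.6078 = 22.9922 μs.
R ≥ L / t_tx = 82744 bits / 2.29922e-05 s = 3.60 Gbps.

3.60 Gbps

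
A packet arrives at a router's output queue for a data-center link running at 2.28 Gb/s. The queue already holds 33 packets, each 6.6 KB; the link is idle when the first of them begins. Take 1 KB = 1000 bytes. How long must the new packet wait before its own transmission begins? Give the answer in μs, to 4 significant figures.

Each queued packet: L/R = 52800/2280000000 = 23.1579 μs.
33 queued → 764.211 μs.
Queuing delay = 764.2 μs.

764.2 μs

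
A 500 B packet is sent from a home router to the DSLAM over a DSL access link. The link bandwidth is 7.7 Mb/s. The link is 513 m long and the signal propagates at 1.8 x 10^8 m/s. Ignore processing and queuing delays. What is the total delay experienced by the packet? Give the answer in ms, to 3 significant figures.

0.522 ms

L = 500 × 8 = 4000 bits.
Transmission delay = L/R = 4000 / 7700000 = 0.519481 ms.
Propagation delay = d/s = 513 m / 180000000 m/s = 0.00285 ms.
Total = 0.522 ms.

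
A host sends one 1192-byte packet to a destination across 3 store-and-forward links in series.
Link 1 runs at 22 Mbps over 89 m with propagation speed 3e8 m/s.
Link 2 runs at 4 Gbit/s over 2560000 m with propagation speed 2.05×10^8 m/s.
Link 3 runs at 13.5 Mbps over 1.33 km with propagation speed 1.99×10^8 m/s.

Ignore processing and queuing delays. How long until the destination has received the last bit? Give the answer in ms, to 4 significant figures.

L = 1192 × 8 = 9536 bits.
Transmission delays (L/R per hop): 0.433455, 0.002384, 0.70637 ms; sum = 1.14221 ms.
Propagation delays (d/s per hop): 0.000296667, 12.4878, 0.00668342 ms; sum = 12.4948 ms.
End-to-end = 13.64 ms.

13.64 ms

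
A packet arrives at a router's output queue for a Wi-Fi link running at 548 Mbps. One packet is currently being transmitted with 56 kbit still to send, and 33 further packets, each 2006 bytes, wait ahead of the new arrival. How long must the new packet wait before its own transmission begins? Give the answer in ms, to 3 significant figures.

1.07 ms

Each queued packet: L/R = 16048/548000000 = 0.0292847 ms.
33 queued → 0.966394 ms.
Plus remaining 56000 bits of current packet: 0.10219 ms.
Queuing delay = 1.07 ms.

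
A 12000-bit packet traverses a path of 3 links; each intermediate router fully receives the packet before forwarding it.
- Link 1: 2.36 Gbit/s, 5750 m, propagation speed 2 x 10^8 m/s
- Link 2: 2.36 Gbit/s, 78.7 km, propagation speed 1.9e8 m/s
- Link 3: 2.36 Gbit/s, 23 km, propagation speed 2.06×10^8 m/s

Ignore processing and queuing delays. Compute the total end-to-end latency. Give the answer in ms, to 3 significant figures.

Transmission delay per hop = L/R = 12000/2360000000 = 0.00508475 ms; 3 hops → 0.0152542 ms.
Propagation delays (d/s per hop): 0.02875, 0.414211, 0.11165 ms; sum = 0.554611 ms.
End-to-end = 0.570 ms.

0.570 ms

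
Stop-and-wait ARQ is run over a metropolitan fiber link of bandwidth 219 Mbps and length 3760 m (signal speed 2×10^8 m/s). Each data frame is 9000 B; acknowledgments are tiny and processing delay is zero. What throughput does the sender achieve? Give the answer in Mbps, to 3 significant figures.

t_tx = L/R = 72000/219000000 = 0.000328767 s.
t_prop = 3760/200000000 = 1.88e-05 s; RTT = 3.76e-05 s.
Cycle = t_tx + RTT = 0.000366367 s.
Throughput = L / cycle = 72000 / 0.000366367 = 197 Mbps.

197 Mbps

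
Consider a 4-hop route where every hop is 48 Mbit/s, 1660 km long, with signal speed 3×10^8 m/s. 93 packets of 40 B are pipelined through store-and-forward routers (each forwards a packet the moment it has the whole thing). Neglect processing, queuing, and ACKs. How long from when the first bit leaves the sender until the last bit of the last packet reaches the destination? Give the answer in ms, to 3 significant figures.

Per-hop transmission t_tx = L/R = 320/48000000 = 0.00666667 ms.
Per-hop propagation t_prop = 1660000/300000000 = 5.53333 ms.
Pipeline fill: first packet needs 4·t_tx to clear all hops; remaining 92 packets each add one t_tx.
Total = (4+93-1)·t_tx + 4·t_prop = 96·0.00666667 + 4·5.53333 = 22.8 ms.

22.8 ms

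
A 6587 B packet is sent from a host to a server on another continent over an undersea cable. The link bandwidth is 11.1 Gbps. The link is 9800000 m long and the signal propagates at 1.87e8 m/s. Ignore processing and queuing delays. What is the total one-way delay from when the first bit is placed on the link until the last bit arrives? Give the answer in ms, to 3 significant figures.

L = 6587 × 8 = 52696 bits.
Transmission delay = L/R = 52696 / 11100000000 = 0.00474739 ms.
Propagation delay = d/s = 9800000 m / 187000000 m/s = 52.4064 ms.
Total = 52.4 ms.

52.4 ms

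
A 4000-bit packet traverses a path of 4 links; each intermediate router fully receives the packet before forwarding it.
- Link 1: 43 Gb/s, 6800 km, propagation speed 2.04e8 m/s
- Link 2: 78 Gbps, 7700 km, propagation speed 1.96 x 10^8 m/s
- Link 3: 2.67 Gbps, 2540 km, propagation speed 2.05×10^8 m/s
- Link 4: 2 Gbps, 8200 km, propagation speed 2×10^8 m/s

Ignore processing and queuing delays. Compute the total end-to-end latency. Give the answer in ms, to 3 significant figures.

126 ms

Transmission delays (L/R per hop): 9.30233e-05, 5.12821e-05, 0.00149813, 0.002 ms; sum = 0.00364243 ms.
Propagation delays (d/s per hop): 33.3333, 39.2857, 12.3902, 41 ms; sum = 126.009 ms.
End-to-end = 126 ms.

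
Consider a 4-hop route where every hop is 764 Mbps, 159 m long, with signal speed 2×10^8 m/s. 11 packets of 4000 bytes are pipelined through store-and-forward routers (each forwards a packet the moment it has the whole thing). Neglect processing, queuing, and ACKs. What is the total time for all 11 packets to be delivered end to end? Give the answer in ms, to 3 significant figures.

0.590 ms

Per-hop transmission t_tx = L/R = 32000/764000000 = 0.0418848 ms.
Per-hop propagation t_prop = 159/200000000 = 0.000795 ms.
Pipeline fill: first packet needs 4·t_tx to clear all hops; remaining 10 packets each add one t_tx.
Total = (4+11-1)·t_tx + 4·t_prop = 14·0.0418848 + 4·0.000795 = 0.590 ms.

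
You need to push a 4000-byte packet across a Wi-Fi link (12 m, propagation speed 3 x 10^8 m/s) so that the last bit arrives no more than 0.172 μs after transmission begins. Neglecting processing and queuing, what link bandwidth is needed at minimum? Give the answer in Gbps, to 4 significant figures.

L = 32000 bits.
Propagation delay = 12 / 300000000 = 0.04 μs.
Transmission budget = 0.172 − 0.04 = 0.132 μs.
R ≥ L / t_tx = 32000 bits / 1.32e-07 s = 242.4 Gbps.

242.4 Gbps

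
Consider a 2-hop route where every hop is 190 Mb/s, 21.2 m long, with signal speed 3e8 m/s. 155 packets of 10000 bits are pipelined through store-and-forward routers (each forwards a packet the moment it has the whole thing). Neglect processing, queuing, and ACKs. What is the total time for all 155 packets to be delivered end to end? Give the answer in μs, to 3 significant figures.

Per-hop transmission t_tx = L/R = 10000/190000000 = 52.6316 μs.
Per-hop propagation t_prop = 21.2/300000000 = 0.0706667 μs.
Pipeline fill: first packet needs 2·t_tx to clear all hops; remaining 154 packets each add one t_tx.
Total = (2+155-1)·t_tx + 2·t_prop = 156·52.6316 + 2·0.0706667 = 8210 μs.

8210 μs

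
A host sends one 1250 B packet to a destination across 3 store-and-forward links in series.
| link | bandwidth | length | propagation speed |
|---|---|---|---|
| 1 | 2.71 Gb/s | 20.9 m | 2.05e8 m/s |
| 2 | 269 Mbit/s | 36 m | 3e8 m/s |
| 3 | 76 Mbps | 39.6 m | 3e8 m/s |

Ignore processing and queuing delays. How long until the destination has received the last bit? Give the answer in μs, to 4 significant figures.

172.8 μs

L = 1250 × 8 = 10000 bits.
Transmission delays (L/R per hop): 3.69004, 37.1747, 131.579 μs; sum = 172.444 μs.
Propagation delays (d/s per hop): 0.101951, 0.12, 0.132 μs; sum = 0.353951 μs.
End-to-end = 172.8 μs.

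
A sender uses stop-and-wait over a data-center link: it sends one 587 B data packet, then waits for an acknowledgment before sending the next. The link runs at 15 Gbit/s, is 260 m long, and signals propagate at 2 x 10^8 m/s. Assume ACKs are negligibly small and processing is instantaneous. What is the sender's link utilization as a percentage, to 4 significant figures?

10.75 %

t_tx = L/R = 4696/15000000000 = 3.13067e-07 s.
t_prop = 260/200000000 = 1.3e-06 s; RTT = 2.6e-06 s.
Cycle = t_tx + RTT = 2.91307e-06 s.
Utilization = t_tx / cycle = 3.13067e-07/2.91307e-06 = 10.75 %.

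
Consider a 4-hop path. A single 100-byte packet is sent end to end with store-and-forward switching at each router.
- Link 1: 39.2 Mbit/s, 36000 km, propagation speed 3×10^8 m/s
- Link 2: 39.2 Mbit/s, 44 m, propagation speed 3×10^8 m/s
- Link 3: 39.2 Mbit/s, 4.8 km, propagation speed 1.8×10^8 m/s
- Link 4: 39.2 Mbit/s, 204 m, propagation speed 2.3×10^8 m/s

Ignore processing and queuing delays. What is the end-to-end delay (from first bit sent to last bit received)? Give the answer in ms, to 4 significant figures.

120.1 ms

L = 100 × 8 = 800 bits.
Transmission delay per hop = L/R = 800/39200000 = 0.0204082 ms; 4 hops → 0.0816327 ms.
Propagation delays (d/s per hop): 120, 0.000146667, 0.0266667, 0.000886957 ms; sum = 120.028 ms.
End-to-end = 120.1 ms.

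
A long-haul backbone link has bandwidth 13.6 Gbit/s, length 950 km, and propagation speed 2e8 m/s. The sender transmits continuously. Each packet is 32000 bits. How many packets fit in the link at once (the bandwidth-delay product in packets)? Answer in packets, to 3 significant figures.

2020 packets

Propagation delay = 950000 / 200000000 = 0.00475 s.
BDP = R × t_prop = 13600000000 × 0.00475 = 64600000 bits.
In packets of 32000 bits: 2020 packets.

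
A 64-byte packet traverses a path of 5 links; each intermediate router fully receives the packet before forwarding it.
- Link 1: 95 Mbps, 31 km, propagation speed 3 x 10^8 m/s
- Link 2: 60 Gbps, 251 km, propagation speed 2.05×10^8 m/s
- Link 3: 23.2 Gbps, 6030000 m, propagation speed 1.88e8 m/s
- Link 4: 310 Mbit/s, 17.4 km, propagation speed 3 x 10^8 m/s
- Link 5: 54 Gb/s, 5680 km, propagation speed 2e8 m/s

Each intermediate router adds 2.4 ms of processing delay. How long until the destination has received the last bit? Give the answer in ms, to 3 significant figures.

L = 64 × 8 = 512 bits.
Transmission delays (L/R per hop): 0.00538947, 8.53333e-06, 2.2069e-05, 0.00165161, 9.48148e-06 ms; sum = 0.00708117 ms.
Propagation delays (d/s per hop): 0.103333, 1.22439, 32.0745, 0.058, 28.4 ms; sum = 61.8602 ms.
Processing at 4 router(s): 4 × 2.4 ms = 9.6 ms.
End-to-end = 71.5 ms.

71.5 ms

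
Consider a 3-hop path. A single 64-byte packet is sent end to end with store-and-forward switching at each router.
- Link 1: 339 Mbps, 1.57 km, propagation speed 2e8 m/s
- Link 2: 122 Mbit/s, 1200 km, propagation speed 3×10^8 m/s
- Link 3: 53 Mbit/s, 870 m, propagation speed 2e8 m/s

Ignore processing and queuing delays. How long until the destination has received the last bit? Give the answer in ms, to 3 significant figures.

4.03 ms

L = 64 × 8 = 512 bits.
Transmission delays (L/R per hop): 0.00151032, 0.00419672, 0.00966038 ms; sum = 0.0153674 ms.
Propagation delays (d/s per hop): 0.00785, 4, 0.00435 ms; sum = 4.0122 ms.
End-to-end = 4.03 ms.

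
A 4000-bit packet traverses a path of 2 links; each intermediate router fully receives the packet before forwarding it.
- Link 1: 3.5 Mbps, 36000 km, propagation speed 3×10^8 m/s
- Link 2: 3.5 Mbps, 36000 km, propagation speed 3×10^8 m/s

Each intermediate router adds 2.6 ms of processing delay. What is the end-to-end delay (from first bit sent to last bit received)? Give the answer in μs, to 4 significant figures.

Transmission delay per hop = L/R = 4000/3500000 = 1142.86 μs; 2 hops → 2285.71 μs.
Propagation delays (d/s per hop): 120000, 120000 μs; sum = 240000 μs.
Processing at 1 router(s): 1 × 2.6 ms = 2600 μs.
End-to-end = 244900 μs.

244900 μs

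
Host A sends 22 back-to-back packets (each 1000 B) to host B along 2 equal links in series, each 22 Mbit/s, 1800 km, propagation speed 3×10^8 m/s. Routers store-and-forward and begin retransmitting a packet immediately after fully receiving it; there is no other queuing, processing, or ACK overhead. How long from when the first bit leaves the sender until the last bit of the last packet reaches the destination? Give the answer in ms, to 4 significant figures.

Per-hop transmission t_tx = L/R = 8000/22000000 = 0.363636 ms.
Per-hop propagation t_prop = 1800000/300000000 = 6 ms.
Pipeline fill: first packet needs 2·t_tx to clear all hops; remaining 21 packets each add one t_tx.
Total = (2+22-1)·t_tx + 2·t_prop = 23·0.363636 + 2·6 = 20.36 ms.

20.36 ms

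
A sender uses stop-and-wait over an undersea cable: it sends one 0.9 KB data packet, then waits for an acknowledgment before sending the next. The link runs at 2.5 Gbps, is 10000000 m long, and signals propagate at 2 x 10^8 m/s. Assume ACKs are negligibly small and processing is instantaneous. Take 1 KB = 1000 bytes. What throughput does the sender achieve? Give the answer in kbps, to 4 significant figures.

72.00 kbps

t_tx = L/R = 7200/2500000000 = 2.88e-06 s.
t_prop = 10000000/200000000 = 0.05 s; RTT = 0.1 s.
Cycle = t_tx + RTT = 0.100003 s.
Throughput = L / cycle = 7200 / 0.100003 = 72.00 kbps.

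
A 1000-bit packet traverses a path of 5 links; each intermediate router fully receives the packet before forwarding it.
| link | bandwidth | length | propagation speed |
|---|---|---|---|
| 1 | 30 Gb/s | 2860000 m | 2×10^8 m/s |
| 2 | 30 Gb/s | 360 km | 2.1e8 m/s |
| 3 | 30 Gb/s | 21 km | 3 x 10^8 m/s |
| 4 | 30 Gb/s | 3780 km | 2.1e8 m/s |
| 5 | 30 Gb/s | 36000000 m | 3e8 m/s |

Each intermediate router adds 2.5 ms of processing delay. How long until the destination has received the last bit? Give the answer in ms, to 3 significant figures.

164 ms

Transmission delay per hop = L/R = 1000/30000000000 = 3.33333e-05 ms; 5 hops → 0.000166667 ms.
Propagation delays (d/s per hop): 14.3, 1.71429, 0.07, 18, 120 ms; sum = 154.084 ms.
Processing at 4 router(s): 4 × 2.5 ms = 10 ms.
End-to-end = 164 ms.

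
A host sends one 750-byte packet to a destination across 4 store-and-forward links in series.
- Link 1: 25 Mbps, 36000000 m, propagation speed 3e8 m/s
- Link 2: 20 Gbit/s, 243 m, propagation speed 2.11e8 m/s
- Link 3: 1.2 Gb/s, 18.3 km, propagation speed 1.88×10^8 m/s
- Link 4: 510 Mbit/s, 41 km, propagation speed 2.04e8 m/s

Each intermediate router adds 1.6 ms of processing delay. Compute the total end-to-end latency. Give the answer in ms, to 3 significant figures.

125 ms

L = 750 × 8 = 6000 bits.
Transmission delays (L/R per hop): 0.24, 0.0003, 0.005, 0.0117647 ms; sum = 0.257065 ms.
Propagation delays (d/s per hop): 120, 0.00115166, 0.0973404, 0.20098 ms; sum = 120.299 ms.
Processing at 3 router(s): 3 × 1.6 ms = 4.8 ms.
End-to-end = 125 ms.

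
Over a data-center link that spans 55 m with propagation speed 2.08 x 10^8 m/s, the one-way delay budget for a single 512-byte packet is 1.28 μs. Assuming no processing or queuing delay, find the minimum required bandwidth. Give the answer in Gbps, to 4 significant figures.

L = 4096 bits.
Propagation delay = 55 / 208000000 = 0.264423 μs.
Transmission budget = 1.28 − 0.264423 = 1.01558 μs.
R ≥ L / t_tx = 4096 bits / 1.01558e-06 s = 4.033 Gbps.

4.033 Gbps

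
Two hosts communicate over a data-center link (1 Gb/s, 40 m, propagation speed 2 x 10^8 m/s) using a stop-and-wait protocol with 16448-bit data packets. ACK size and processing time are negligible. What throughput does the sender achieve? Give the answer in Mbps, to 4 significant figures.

976.3 Mbps

t_tx = L/R = 16448/1000000000 = 1.6448e-05 s.
t_prop = 40/200000000 = 2e-07 s; RTT = 4e-07 s.
Cycle = t_tx + RTT = 1.6848e-05 s.
Throughput = L / cycle = 16448 / 1.6848e-05 = 976.3 Mbps.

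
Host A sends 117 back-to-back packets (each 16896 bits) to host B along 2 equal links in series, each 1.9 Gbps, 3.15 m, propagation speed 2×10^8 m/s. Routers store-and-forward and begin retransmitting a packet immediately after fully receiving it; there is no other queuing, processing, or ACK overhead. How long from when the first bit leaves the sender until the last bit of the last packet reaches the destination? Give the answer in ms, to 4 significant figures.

Per-hop transmission t_tx = L/R = 16896/1900000000 = 0.00889263 ms.
Per-hop propagation t_prop = 3.15/200000000 = 1.575e-05 ms.
Pipeline fill: first packet needs 2·t_tx to clear all hops; remaining 116 packets each add one t_tx.
Total = (2+117-1)·t_tx + 2·t_prop = 118·0.00889263 + 2·1.575e-05 = 1.049 ms.

1.049 ms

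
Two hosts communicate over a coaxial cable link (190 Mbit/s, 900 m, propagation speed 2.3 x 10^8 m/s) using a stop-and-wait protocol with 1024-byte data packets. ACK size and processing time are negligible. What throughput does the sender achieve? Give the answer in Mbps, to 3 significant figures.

t_tx = L/R = 8192/190000000 = 4.31158e-05 s.
t_prop = 900/2.3e+08 = 3.91304e-06 s; RTT = 7.82609e-06 s.
Cycle = t_tx + RTT = 5.09419e-05 s.
Throughput = L / cycle = 8192 / 5.09419e-05 = 161 Mbps.

161 Mbps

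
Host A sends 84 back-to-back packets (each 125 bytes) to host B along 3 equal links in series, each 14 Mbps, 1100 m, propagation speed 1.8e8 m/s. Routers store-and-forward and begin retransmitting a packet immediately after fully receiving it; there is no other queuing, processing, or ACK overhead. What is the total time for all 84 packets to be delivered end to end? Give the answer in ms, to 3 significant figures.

6.16 ms

Per-hop transmission t_tx = L/R = 1000/14000000 = 0.0714286 ms.
Per-hop propagation t_prop = 1100/180000000 = 0.00611111 ms.
Pipeline fill: first packet needs 3·t_tx to clear all hops; remaining 83 packets each add one t_tx.
Total = (3+84-1)·t_tx + 3·t_prop = 86·0.0714286 + 3·0.00611111 = 6.16 ms.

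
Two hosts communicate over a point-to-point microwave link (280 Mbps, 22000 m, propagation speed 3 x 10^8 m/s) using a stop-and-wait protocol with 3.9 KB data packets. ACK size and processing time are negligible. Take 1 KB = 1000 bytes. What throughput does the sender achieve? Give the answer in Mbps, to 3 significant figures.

t_tx = L/R = 31200/280000000 = 0.000111429 s.
t_prop = 22000/300000000 = 7.33333e-05 s; RTT = 0.000146667 s.
Cycle = t_tx + RTT = 0.000258095 s.
Throughput = L / cycle = 31200 / 0.000258095 = 121 Mbps.

121 Mbps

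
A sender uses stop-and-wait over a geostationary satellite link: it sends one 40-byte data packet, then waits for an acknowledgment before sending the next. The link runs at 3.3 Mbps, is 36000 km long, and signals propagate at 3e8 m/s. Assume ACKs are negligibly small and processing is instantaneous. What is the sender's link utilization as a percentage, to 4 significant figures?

t_tx = L/R = 320/3300000 = 9.69697e-05 s.
t_prop = 36000000/300000000 = 0.12 s; RTT = 0.24 s.
Cycle = t_tx + RTT = 0.240097 s.
Utilization = t_tx / cycle = 9.69697e-05/0.240097 = 0.04039 %.

0.04039 %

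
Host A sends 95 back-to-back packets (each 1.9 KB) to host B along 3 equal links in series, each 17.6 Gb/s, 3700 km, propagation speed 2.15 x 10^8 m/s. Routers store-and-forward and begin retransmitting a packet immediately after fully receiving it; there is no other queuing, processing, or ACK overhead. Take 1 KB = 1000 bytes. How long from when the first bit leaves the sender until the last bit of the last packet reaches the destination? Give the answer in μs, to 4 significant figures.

51710 μs

Per-hop transmission t_tx = L/R = 15200/17600000000 = 0.863636 μs.
Per-hop propagation t_prop = 3700000/215000000 = 17209.3 μs.
Pipeline fill: first packet needs 3·t_tx to clear all hops; remaining 94 packets each add one t_tx.
Total = (3+95-1)·t_tx + 3·t_prop = 97·0.863636 + 3·17209.3 = 51710 μs.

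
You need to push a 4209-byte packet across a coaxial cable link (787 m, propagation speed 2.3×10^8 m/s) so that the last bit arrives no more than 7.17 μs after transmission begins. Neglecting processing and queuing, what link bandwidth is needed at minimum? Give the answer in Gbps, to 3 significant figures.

L = 33672 bits.
Propagation delay = 787 / 2.3e+08 = 3.42174 μs.
Transmission budget = 7.17 − 3.42174 = 3.74826 μs.
R ≥ L / t_tx = 33672 bits / 3.74826e-06 s = 8.98 Gbps.

8.98 Gbps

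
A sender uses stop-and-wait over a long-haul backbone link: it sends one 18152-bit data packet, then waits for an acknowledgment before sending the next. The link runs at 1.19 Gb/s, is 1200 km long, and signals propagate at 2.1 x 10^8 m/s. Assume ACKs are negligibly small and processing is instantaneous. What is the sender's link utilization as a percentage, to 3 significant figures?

t_tx = L/R = 18152/1190000000 = 1.52538e-05 s.
t_prop = 1200000/210000000 = 0.00571429 s; RTT = 0.0114286 s.
Cycle = t_tx + RTT = 0.0114438 s.
Utilization = t_tx / cycle = 1.52538e-05/0.0114438 = 0.133 %.

0.133 %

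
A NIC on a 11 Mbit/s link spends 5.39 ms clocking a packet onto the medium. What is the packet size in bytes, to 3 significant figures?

7410 bytes

L = R × t_tx = 11000000 b/s × 0.00539 s = 59290 bits.
In bytes: 59290 / 8 = 7410 bytes.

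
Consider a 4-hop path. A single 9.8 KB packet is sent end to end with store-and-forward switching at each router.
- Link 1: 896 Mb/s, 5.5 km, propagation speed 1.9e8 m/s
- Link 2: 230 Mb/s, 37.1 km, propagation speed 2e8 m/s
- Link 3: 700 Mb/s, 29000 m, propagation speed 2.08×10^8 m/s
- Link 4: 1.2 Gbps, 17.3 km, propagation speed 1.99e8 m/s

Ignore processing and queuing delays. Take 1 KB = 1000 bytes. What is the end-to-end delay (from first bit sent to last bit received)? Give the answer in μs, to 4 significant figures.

L = 78400 bits.
Transmission delays (L/R per hop): 87.5, 340.87, 112, 65.3333 μs; sum = 605.703 μs.
Propagation delays (d/s per hop): 28.9474, 185.5, 139.423, 86.9347 μs; sum = 440.805 μs.
End-to-end = 1047 μs.

1047 μs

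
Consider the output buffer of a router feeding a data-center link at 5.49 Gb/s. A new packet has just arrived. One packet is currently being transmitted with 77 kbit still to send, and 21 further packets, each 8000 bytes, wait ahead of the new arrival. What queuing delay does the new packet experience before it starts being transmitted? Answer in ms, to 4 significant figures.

0.2588 ms

Each queued packet: L/R = 64000/5490000000 = 0.0116576 ms.
21 queued → 0.244809 ms.
Plus remaining 77000 bits of current packet: 0.0140255 ms.
Queuing delay = 0.2588 ms.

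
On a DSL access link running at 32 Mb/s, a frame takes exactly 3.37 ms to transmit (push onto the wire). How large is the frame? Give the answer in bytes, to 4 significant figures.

13480 bytes

L = R × t_tx = 32000000 b/s × 0.00337 s = 107840 bits.
In bytes: 107840 / 8 = 13480 bytes.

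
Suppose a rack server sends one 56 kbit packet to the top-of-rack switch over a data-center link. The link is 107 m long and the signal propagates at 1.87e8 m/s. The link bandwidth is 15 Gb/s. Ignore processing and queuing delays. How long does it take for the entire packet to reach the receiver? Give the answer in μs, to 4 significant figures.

L = 56000 bits.
Transmission delay = L/R = 56000 / 15000000000 = 3.73333 μs.
Propagation delay = d/s = 107 m / 187000000 m/s = 0.572193 μs.
Total = 4.306 μs.

4.306 μs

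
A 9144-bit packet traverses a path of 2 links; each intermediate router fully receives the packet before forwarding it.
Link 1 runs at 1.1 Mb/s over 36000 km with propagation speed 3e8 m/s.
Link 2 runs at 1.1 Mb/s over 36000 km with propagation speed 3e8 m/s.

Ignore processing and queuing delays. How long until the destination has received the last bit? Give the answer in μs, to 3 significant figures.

Transmission delay per hop = L/R = 9144/1100000 = 8312.73 μs; 2 hops → 16625.5 μs.
Propagation delays (d/s per hop): 120000, 120000 μs; sum = 240000 μs.
End-to-end = 257000 μs.

257000 μs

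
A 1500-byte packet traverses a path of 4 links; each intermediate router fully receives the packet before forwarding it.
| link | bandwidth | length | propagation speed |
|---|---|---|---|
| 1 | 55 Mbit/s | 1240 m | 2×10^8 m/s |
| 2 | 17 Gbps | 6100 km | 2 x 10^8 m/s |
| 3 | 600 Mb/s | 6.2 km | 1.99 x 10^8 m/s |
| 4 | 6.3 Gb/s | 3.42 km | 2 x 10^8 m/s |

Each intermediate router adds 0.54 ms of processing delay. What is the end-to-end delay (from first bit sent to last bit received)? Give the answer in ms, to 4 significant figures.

32.42 ms

L = 1500 × 8 = 12000 bits.
Transmission delays (L/R per hop): 0.218182, 0.000705882, 0.02, 0.00190476 ms; sum = 0.240792 ms.
Propagation delays (d/s per hop): 0.0062, 30.5, 0.0311558, 0.0171 ms; sum = 30.5545 ms.
Processing at 3 router(s): 3 × 0.54 ms = 1.62 ms.
End-to-end = 32.42 ms.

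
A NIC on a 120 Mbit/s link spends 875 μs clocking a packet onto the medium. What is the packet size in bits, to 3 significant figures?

105000 bits

L = R × t_tx = 120000000 b/s × 0.000875 s = 105000 bits.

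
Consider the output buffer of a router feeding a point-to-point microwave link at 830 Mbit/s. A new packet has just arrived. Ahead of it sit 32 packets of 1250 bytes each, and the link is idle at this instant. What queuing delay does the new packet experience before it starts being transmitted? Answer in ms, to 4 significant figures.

0.3855 ms

Each queued packet: L/R = 10000/830000000 = 0.0120482 ms.
32 queued → 0.385542 ms.
Queuing delay = 0.3855 ms.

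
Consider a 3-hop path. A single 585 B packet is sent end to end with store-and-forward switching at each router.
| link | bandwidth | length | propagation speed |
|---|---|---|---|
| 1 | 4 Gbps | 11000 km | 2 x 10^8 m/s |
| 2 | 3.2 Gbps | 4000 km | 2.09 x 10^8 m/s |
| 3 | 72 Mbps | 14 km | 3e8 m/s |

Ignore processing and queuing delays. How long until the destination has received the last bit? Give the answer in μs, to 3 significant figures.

L = 585 × 8 = 4680 bits.
Transmission delays (L/R per hop): 1.17, 1.4625, 65 μs; sum = 67.6325 μs.
Propagation delays (d/s per hop): 55000, 19138.8, 46.6667 μs; sum = 74185.4 μs.
End-to-end = 74300 μs.

74300 μs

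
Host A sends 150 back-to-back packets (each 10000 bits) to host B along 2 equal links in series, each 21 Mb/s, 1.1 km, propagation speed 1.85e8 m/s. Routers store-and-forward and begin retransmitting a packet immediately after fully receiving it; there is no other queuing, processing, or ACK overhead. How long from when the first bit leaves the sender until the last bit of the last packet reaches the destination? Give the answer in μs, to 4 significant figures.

Per-hop transmission t_tx = L/R = 10000/21000000 = 476.19 μs.
Per-hop propagation t_prop = 1100/185000000 = 5.94595 μs.
Pipeline fill: first packet needs 2·t_tx to clear all hops; remaining 149 packets each add one t_tx.
Total = (2+150-1)·t_tx + 2·t_prop = 151·476.19 + 2·5.94595 = 71920 μs.

71920 μs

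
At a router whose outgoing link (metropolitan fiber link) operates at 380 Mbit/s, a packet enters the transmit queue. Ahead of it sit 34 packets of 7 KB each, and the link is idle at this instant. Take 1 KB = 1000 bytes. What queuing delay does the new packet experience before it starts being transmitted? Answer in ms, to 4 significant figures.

Each queued packet: L/R = 56000/380000000 = 0.147368 ms.
34 queued → 5.01053 ms.
Queuing delay = 5.011 ms.

5.011 ms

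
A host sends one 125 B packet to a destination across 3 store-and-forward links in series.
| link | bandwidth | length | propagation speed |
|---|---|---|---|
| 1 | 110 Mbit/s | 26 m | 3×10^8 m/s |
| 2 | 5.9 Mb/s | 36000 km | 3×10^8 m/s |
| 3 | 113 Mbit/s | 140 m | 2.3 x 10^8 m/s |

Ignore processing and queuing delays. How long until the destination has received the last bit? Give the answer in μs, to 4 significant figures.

120200 μs

L = 125 × 8 = 1000 bits.
Transmission delays (L/R per hop): 9.09091, 169.492, 8.84956 μs; sum = 187.432 μs.
Propagation delays (d/s per hop): 0.0866667, 120000, 0.608696 μs; sum = 120001 μs.
End-to-end = 120200 μs.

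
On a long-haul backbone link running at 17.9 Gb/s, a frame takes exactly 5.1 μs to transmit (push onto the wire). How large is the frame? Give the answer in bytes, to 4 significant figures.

11410 bytes

L = R × t_tx = 17900000000 b/s × 5.1e-06 s = 91290 bits.
In bytes: 91290 / 8 = 11410 bytes.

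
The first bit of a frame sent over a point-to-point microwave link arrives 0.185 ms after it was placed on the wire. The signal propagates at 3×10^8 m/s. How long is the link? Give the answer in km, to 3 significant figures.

55.5 km

d = s × t_prop = 300000000 × 0.000185 = 55.5 km.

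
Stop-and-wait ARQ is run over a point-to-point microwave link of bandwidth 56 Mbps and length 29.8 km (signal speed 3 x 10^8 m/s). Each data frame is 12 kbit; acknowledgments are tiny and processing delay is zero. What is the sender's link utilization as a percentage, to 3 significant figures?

t_tx = L/R = 12000/56000000 = 0.000214286 s.
t_prop = 29800/300000000 = 9.93333e-05 s; RTT = 0.000198667 s.
Cycle = t_tx + RTT = 0.000412952 s.
Utilization = t_tx / cycle = 0.000214286/0.000412952 = 51.9 %.

51.9 %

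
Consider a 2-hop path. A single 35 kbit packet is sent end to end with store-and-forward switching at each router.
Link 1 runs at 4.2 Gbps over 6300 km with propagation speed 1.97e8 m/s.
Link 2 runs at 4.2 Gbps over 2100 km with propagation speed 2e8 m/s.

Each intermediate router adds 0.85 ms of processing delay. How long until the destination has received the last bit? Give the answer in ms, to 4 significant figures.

L = 35000 bits.
Transmission delay per hop = L/R = 35000/4200000000 = 0.00833333 ms; 2 hops → 0.0166667 ms.
Propagation delays (d/s per hop): 31.9797, 10.5 ms; sum = 42.4797 ms.
Processing at 1 router(s): 1 × 0.85 ms = 0.85 ms.
End-to-end = 43.35 ms.

43.35 ms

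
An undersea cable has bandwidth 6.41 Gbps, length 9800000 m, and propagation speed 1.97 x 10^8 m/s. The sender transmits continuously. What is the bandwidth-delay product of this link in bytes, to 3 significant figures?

Propagation delay = 9800000 / 197000000 = 0.0497462 s.
BDP = R × t_prop = 6410000000 × 0.0497462 = 318873000 bits.
In bytes: 318873000/8 = 39900000 bytes.

39900000 bytes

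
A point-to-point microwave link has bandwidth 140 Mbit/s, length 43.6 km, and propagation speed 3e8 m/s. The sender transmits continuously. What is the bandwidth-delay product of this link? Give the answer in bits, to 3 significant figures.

20300 bits

Propagation delay = 43600 / 300000000 = 0.000145333 s.
BDP = R × t_prop = 140000000 × 0.000145333 = 20346.7 bits.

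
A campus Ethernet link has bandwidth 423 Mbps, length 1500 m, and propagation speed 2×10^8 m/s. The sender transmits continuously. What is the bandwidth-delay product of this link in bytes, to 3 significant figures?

397 bytes

Propagation delay = 1500 / 200000000 = 7.5e-06 s.
BDP = R × t_prop = 423000000 × 7.5e-06 = 3172.5 bits.
In bytes: 3172.5/8 = 397 bytes.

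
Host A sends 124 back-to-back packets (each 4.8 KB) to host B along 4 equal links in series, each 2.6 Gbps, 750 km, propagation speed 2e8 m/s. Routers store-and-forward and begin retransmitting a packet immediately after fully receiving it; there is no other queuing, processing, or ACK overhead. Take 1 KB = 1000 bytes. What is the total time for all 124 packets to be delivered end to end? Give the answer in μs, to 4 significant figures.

Per-hop transmission t_tx = L/R = 38400/2600000000 = 14.7692 μs.
Per-hop propagation t_prop = 750000/200000000 = 3750 μs.
Pipeline fill: first packet needs 4·t_tx to clear all hops; remaining 123 packets each add one t_tx.
Total = (4+124-1)·t_tx + 4·t_prop = 127·14.7692 + 4·3750 = 16880 μs.

16880 μs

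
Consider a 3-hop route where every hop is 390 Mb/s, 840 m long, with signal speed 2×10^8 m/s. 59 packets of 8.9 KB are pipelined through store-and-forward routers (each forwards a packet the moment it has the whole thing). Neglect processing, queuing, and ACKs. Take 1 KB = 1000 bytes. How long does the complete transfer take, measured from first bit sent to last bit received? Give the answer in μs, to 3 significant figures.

Per-hop transmission t_tx = L/R = 71200/390000000 = 182.564 μs.
Per-hop propagation t_prop = 840/200000000 = 4.2 μs.
Pipeline fill: first packet needs 3·t_tx to clear all hops; remaining 58 packets each add one t_tx.
Total = (3+59-1)·t_tx + 3·t_prop = 61·182.564 + 3·4.2 = 11100 μs.

11100 μs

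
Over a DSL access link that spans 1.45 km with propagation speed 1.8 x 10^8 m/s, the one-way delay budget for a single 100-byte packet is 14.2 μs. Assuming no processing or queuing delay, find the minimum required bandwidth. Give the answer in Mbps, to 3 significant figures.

L = 800 bits.
Propagation delay = 1450 / 180000000 = 8.05556 μs.
Transmission budget = 14.2 − 8.05556 = 6.14444 μs.
R ≥ L / t_tx = 800 bits / 6.14444e-06 s = 130 Mbps.

130 Mbps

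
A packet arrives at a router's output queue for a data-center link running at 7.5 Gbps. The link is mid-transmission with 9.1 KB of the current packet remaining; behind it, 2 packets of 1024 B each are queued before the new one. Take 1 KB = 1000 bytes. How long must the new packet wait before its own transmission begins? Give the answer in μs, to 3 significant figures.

Each queued packet: L/R = 8192/7500000000 = 1.09227 μs.
2 queued → 2.18453 μs.
Plus remaining 72800 bits of current packet: 9.70667 μs.
Queuing delay = 11.9 μs.

11.9 μs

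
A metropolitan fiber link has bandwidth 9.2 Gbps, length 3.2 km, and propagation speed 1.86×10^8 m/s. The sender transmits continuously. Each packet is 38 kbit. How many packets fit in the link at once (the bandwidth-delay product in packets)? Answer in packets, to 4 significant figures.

Propagation delay = 3200 / 186000000 = 1.72043e-05 s.
BDP = R × t_prop = 9200000000 × 1.72043e-05 = 158280 bits.
In packets of 38000 bits: 4.165 packets.

4.165 packets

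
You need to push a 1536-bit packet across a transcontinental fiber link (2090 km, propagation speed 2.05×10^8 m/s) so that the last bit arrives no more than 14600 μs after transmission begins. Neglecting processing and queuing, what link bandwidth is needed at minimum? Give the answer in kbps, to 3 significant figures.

349 kbps

Propagation delay = 2090000 / 2.05e+08 = 10195.1 μs.
Transmission budget = 14600 − 10195.1 = 4404.88 μs.
R ≥ L / t_tx = 1536 bits / 0.00440488 s = 349 kbps.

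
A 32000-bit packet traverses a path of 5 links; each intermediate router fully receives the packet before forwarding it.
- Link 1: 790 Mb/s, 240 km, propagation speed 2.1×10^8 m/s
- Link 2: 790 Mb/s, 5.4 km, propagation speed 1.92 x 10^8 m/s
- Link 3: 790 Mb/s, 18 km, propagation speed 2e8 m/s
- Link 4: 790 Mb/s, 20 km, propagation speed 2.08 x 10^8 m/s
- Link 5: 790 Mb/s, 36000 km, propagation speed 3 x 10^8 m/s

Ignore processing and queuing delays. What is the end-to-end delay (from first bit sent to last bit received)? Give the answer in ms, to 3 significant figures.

122 ms

Transmission delay per hop = L/R = 32000/790000000 = 0.0405063 ms; 5 hops → 0.202532 ms.
Propagation delays (d/s per hop): 1.14286, 0.028125, 0.09, 0.0961538, 120 ms; sum = 121.357 ms.
End-to-end = 122 ms.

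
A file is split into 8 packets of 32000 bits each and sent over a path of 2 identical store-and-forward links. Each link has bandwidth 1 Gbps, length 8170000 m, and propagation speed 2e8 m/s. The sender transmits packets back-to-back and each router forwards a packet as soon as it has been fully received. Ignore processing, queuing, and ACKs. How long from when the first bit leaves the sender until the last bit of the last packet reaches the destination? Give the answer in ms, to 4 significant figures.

81.99 ms

Per-hop transmission t_tx = L/R = 32000/1000000000 = 0.032 ms.
Per-hop propagation t_prop = 8170000/200000000 = 40.85 ms.
Pipeline fill: first packet needs 2·t_tx to clear all hops; remaining 7 packets each add one t_tx.
Total = (2+8-1)·t_tx + 2·t_prop = 9·0.032 + 2·40.85 = 81.99 ms.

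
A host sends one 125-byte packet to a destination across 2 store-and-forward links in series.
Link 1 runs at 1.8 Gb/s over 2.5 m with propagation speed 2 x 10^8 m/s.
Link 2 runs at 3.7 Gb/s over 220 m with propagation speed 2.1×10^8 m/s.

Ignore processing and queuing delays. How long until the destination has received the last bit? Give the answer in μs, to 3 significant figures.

L = 125 × 8 = 1000 bits.
Transmission delays (L/R per hop): 0.555556, 0.27027 μs; sum = 0.825826 μs.
Propagation delays (d/s per hop): 0.0125, 1.04762 μs; sum = 1.06012 μs.
End-to-end = 1.89 μs.

1.89 μs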